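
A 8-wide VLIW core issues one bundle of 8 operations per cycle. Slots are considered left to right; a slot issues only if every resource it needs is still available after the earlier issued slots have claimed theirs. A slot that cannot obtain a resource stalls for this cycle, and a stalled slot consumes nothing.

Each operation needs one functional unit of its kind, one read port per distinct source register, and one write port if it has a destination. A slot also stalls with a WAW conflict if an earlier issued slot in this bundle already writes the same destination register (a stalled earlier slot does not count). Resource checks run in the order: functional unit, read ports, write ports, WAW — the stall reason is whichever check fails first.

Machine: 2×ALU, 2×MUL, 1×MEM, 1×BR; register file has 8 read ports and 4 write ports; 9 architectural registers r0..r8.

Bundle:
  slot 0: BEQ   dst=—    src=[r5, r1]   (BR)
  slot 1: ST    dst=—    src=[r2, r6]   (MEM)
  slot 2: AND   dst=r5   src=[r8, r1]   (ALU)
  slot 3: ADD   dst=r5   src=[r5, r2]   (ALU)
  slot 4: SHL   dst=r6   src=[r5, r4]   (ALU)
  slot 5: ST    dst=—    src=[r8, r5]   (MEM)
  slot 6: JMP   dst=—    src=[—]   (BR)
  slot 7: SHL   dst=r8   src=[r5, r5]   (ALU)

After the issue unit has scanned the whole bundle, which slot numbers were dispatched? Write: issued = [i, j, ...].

issued = [0, 1, 2, 4]

  0. BR ⇒ go  {2A/2Mu/1Ld/0B | 6r 4w}
  1. MEM ⇒ go  {2A/2Mu/0Ld/0B | 4r 4w}
  2. ALU→r5 ⇒ go  {1A/2Mu/0Ld/0B | 2r 3w}
  3. ALU→r5 ⇒ no(WAW)  {1A/2Mu/0Ld/0B | 2r 3w}
  4. ALU→r6 ⇒ go  {0A/2Mu/0Ld/0B | 0r 2w}
  5. MEM ⇒ no(FU)  {0A/2Mu/0Ld/0B | 0r 2w}
  6. BR ⇒ no(FU)  {0A/2Mu/0Ld/0B | 0r 2w}
  7. ALU→r8 ⇒ no(FU)  {0A/2Mu/0Ld/0B | 0r 2w}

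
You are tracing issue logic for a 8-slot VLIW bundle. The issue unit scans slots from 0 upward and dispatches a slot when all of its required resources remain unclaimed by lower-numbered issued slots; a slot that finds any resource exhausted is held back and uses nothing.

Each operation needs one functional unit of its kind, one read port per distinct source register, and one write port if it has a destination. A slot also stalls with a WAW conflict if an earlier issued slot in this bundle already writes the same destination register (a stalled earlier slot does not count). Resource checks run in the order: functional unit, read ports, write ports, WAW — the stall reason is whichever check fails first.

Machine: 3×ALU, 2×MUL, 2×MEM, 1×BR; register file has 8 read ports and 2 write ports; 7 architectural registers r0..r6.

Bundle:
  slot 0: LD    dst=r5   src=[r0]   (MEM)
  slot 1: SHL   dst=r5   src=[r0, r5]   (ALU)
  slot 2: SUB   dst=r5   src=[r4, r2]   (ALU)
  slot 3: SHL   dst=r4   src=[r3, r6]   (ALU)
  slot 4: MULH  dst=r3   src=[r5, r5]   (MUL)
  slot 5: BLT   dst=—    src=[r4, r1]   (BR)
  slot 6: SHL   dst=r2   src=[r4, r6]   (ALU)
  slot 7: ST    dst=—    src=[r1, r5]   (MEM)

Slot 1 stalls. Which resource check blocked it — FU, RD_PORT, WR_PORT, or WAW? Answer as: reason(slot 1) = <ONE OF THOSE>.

reason(slot 1) = WAW

slot 0 (MEM): ISSUE — free A3,Mu2,Ld1,B1 rp7 wp1
slot 1 (ALU): stall WAW — free A3,Mu2,Ld1,B1 rp7 wp1
slot 2 (ALU): stall WAW — free A3,Mu2,Ld1,B1 rp7 wp1
slot 3 (ALU): ISSUE — free A2,Mu2,Ld1,B1 rp5 wp0
slot 4 (MUL): stall WR_PORT — free A2,Mu2,Ld1,B1 rp5 wp0
slot 5 (BR): ISSUE — free A2,Mu2,Ld1,B0 rp3 wp0
slot 6 (ALU): stall WR_PORT — free A2,Mu2,Ld1,B0 rp3 wp0
slot 7 (MEM): ISSUE — free A2,Mu2,Ld0,B0 rp1 wp0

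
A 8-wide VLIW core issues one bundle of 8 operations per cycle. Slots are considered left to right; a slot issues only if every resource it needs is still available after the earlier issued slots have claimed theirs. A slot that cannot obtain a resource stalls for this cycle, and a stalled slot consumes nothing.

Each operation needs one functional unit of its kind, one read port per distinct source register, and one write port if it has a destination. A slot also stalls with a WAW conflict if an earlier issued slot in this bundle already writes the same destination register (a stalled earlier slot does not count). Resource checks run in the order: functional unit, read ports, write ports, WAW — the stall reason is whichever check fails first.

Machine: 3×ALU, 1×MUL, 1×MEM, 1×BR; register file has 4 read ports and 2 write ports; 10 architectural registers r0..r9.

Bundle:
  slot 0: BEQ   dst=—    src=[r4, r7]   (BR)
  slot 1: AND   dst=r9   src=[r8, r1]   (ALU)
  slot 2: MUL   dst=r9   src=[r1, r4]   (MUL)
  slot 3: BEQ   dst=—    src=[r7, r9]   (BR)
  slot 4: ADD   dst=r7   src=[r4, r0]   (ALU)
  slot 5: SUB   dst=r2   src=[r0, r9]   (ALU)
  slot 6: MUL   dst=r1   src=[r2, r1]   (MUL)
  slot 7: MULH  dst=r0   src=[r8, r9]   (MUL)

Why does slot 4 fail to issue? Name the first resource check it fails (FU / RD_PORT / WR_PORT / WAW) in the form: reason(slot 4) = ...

reason(slot 4) = RD_PORT

slot 0 (BR): ISSUE — free A3,Mu1,Ld1,B0 rp2 wp2
slot 1 (ALU): ISSUE — free A2,Mu1,Ld1,B0 rp0 wp1
slot 2 (MUL): stall RD_PORT — free A2,Mu1,Ld1,B0 rp0 wp1
slot 3 (BR): stall FU — free A2,Mu1,Ld1,B0 rp0 wp1
slot 4 (ALU): stall RD_PORT — free A2,Mu1,Ld1,B0 rp0 wp1
slot 5 (ALU): stall RD_PORT — free A2,Mu1,Ld1,B0 rp0 wp1
slot 6 (MUL): stall RD_PORT — free A2,Mu1,Ld1,B0 rp0 wp1
slot 7 (MUL): stall RD_PORT — free A2,Mu1,Ld1,B0 rp0 wp1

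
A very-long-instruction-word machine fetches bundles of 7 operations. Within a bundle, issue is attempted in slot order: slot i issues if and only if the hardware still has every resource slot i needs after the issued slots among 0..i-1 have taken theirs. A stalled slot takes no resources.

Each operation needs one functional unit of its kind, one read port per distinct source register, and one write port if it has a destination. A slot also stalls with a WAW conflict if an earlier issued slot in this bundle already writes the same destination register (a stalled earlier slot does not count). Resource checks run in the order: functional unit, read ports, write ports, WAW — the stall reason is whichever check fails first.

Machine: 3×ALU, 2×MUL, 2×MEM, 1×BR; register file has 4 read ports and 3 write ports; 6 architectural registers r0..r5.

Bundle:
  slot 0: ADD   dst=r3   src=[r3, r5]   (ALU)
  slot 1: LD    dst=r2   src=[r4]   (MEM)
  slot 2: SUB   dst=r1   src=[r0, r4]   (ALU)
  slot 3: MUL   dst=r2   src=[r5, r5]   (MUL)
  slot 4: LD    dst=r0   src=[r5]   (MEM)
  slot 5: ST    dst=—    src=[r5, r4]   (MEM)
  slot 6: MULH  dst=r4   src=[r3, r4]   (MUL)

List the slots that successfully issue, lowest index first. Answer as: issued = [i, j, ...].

issued = [0, 1, 4]

  0. ALU→r3 ⇒ go  {2A/2Mu/2Ld/1B | 2r 2w}
  1. MEM→r2 ⇒ go  {2A/2Mu/1Ld/1B | 1r 1w}
  2. ALU→r1 ⇒ no(RD_PORT)  {2A/2Mu/1Ld/1B | 1r 1w}
  3. MUL→r2 ⇒ no(WAW)  {2A/2Mu/1Ld/1B | 1r 1w}
  4. MEM→r0 ⇒ go  {2A/2Mu/0Ld/1B | 0r 0w}
  5. MEM ⇒ no(FU)  {2A/2Mu/0Ld/1B | 0r 0w}
  6. MUL→r4 ⇒ no(RD_PORT)  {2A/2Mu/0Ld/1B | 0r 0w}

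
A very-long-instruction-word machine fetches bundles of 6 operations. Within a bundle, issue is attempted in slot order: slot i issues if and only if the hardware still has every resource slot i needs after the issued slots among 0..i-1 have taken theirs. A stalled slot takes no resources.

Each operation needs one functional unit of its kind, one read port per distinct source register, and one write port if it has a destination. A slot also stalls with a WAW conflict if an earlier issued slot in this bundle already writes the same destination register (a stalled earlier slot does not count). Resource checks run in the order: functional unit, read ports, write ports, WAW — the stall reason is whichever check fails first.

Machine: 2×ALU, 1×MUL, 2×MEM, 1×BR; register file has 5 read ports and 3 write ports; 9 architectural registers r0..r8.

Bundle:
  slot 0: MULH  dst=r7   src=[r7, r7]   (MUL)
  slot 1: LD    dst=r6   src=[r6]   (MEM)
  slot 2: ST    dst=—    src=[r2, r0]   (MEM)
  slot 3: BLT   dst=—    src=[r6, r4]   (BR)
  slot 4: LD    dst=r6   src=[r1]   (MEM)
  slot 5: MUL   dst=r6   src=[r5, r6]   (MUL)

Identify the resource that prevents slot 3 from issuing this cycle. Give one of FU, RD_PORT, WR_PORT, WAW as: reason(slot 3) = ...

[0] MUL needs rd=1 wr=1: ok; after: ALU=2 MUL=0 MEM=2 BR=1, R=4, W=2
[1] MEM needs rd=1 wr=1: ok; after: ALU=2 MUL=0 MEM=1 BR=1, R=3, W=1
[2] MEM needs rd=2 wr=0: ok; after: ALU=2 MUL=0 MEM=0 BR=1, R=1, W=1
[3] BR needs rd=2 wr=0: RD_PORT; after: ALU=2 MUL=0 MEM=0 BR=1, R=1, W=1
[4] MEM needs rd=1 wr=1: FU; after: ALU=2 MUL=0 MEM=0 BR=1, R=1, W=1
[5] MUL needs rd=2 wr=1: FU; after: ALU=2 MUL=0 MEM=0 BR=1, R=1, W=1

reason(slot 3) = RD_PORT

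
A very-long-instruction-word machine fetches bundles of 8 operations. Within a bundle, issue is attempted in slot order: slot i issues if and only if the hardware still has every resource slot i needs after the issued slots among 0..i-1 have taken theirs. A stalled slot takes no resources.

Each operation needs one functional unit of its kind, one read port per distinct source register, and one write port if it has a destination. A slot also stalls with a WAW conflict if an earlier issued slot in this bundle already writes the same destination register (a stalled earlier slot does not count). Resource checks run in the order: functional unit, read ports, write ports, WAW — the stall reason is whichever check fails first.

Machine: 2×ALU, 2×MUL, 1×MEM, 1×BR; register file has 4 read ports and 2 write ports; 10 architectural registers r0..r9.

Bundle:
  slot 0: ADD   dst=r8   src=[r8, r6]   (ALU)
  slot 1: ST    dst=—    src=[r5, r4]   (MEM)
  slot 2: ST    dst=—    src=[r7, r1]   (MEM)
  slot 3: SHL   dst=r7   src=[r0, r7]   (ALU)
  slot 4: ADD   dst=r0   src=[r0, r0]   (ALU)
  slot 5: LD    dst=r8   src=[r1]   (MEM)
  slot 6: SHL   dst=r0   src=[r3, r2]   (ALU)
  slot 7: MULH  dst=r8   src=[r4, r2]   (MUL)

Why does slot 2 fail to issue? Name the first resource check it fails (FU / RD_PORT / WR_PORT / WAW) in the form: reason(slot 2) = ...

reason(slot 2) = FU

(0) want 1×ALU +2rd +1wr — yes → AL1|MU2|ME1|BR1|rd2|wr1
(1) want 1×MEM +2rd +0wr — yes → AL1|MU2|ME0|BR1|rd0|wr1
(2) want 1×MEM +2rd +0wr — FU → AL1|MU2|ME0|BR1|rd0|wr1
(3) want 1×ALU +2rd +1wr — RD_PORT → AL1|MU2|ME0|BR1|rd0|wr1
(4) want 1×ALU +1rd +1wr — RD_PORT → AL1|MU2|ME0|BR1|rd0|wr1
(5) want 1×MEM +1rd +1wr — FU → AL1|MU2|ME0|BR1|rd0|wr1
(6) want 1×ALU +2rd +1wr — RD_PORT → AL1|MU2|ME0|BR1|rd0|wr1
(7) want 1×MUL +2rd +1wr — RD_PORT → AL1|MU2|ME0|BR1|rd0|wr1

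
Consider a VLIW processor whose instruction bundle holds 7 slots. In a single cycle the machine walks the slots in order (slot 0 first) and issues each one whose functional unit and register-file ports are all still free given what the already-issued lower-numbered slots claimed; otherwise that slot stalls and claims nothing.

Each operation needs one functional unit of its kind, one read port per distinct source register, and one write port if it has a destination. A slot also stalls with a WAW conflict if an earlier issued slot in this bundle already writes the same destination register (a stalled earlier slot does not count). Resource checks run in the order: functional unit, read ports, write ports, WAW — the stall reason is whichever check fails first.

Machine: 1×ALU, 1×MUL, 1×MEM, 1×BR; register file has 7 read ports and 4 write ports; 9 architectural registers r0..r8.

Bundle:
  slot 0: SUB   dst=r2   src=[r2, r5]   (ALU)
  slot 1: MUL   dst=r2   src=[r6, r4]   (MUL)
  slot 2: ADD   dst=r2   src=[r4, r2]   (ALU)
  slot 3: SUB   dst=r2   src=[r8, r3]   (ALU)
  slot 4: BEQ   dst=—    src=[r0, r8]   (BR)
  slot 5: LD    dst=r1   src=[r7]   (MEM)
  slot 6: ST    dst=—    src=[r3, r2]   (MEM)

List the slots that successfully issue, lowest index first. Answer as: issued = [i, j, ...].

(0) want 1×ALU +2rd +1wr — yes → AL0|MU1|ME1|BR1|rd5|wr3
(1) want 1×MUL +2rd +1wr — WAW → AL0|MU1|ME1|BR1|rd5|wr3
(2) want 1×ALU +2rd +1wr — FU → AL0|MU1|ME1|BR1|rd5|wr3
(3) want 1×ALU +2rd +1wr — FU → AL0|MU1|ME1|BR1|rd5|wr3
(4) want 1×BR +2rd +0wr — yes → AL0|MU1|ME1|BR0|rd3|wr3
(5) want 1×MEM +1rd +1wr — yes → AL0|MU1|ME0|BR0|rd2|wr2
(6) want 1×MEM +2rd +0wr — FU → AL0|MU1|ME0|BR0|rd2|wr2

issued = [0, 4, 5]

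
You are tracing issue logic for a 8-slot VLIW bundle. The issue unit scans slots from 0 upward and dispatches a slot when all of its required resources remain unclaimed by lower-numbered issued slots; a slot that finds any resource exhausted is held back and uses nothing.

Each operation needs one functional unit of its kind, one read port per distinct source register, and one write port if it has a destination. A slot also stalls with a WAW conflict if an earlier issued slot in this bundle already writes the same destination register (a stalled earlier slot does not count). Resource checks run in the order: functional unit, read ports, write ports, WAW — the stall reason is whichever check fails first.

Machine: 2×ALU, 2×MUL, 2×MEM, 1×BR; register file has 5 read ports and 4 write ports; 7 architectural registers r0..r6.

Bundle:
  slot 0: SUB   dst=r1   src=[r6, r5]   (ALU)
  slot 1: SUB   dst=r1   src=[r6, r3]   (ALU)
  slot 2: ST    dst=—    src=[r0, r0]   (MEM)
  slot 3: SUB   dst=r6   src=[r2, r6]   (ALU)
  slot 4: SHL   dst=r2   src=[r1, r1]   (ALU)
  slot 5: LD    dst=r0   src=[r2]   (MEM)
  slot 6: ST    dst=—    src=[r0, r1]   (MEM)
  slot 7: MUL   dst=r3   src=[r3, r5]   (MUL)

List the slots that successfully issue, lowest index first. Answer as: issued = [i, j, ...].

issued = [0, 2, 3]

slot 0 (ALU): ISSUE — free A1,Mu2,Ld2,B1 rp3 wp3
slot 1 (ALU): stall WAW — free A1,Mu2,Ld2,B1 rp3 wp3
slot 2 (MEM): ISSUE — free A1,Mu2,Ld1,B1 rp2 wp3
slot 3 (ALU): ISSUE — free A0,Mu2,Ld1,B1 rp0 wp2
slot 4 (ALU): stall FU — free A0,Mu2,Ld1,B1 rp0 wp2
slot 5 (MEM): stall RD_PORT — free A0,Mu2,Ld1,B1 rp0 wp2
slot 6 (MEM): stall RD_PORT — free A0,Mu2,Ld1,B1 rp0 wp2
slot 7 (MUL): stall RD_PORT — free A0,Mu2,Ld1,B1 rp0 wp2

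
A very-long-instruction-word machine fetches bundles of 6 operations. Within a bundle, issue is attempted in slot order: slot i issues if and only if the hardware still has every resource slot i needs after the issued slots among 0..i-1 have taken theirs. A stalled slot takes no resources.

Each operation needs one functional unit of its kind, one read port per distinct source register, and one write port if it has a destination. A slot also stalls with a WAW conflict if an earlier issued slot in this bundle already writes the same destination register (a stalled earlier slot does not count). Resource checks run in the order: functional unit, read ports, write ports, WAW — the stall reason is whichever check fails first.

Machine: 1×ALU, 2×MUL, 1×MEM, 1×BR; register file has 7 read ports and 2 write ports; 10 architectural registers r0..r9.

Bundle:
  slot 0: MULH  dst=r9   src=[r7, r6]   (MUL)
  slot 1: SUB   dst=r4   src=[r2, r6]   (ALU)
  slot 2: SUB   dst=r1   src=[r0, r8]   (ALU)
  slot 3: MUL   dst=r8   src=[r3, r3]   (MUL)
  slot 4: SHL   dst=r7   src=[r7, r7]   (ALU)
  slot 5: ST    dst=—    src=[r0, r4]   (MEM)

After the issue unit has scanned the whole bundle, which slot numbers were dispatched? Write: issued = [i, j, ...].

#0 MUL src=r7,r6 dispatched  <A:1 Mu:1 Ld:1 B:1 rd:5 wr:1>
#1 ALU src=r2,r6 dispatched  <A:0 Mu:1 Ld:1 B:1 rd:3 wr:0>
#2 ALU src=r0,r8 held:FU  <A:0 Mu:1 Ld:1 B:1 rd:3 wr:0>
#3 MUL src=r3,r3 held:WR_PORT  <A:0 Mu:1 Ld:1 B:1 rd:3 wr:0>
#4 ALU src=r7,r7 held:FU  <A:0 Mu:1 Ld:1 B:1 rd:3 wr:0>
#5 MEM src=r0,r4 dispatched  <A:0 Mu:1 Ld:0 B:1 rd:1 wr:0>

issued = [0, 1, 5]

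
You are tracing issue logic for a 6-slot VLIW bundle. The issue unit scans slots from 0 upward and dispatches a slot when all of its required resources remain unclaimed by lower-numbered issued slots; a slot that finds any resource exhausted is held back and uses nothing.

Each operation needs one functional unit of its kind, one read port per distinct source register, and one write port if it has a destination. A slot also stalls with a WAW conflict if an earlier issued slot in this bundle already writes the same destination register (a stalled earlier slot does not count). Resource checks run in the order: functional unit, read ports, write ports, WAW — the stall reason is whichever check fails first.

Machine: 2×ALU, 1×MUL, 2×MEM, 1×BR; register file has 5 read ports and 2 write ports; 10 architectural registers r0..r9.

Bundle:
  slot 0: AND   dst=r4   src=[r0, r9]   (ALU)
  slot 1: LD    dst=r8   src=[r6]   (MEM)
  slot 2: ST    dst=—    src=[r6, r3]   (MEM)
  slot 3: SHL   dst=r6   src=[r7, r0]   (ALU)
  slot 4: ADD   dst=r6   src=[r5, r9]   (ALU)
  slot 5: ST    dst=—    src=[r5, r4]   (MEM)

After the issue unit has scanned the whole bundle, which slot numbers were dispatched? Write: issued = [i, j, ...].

#0 ALU src=r0,r9 dispatched  <A:1 Mu:1 Ld:2 B:1 rd:3 wr:1>
#1 MEM src=r6 dispatched  <A:1 Mu:1 Ld:1 B:1 rd:2 wr:0>
#2 MEM src=r6,r3 dispatched  <A:1 Mu:1 Ld:0 B:1 rd:0 wr:0>
#3 ALU src=r7,r0 held:RD_PORT  <A:1 Mu:1 Ld:0 B:1 rd:0 wr:0>
#4 ALU src=r5,r9 held:RD_PORT  <A:1 Mu:1 Ld:0 B:1 rd:0 wr:0>
#5 MEM src=r5,r4 held:FU  <A:1 Mu:1 Ld:0 B:1 rd:0 wr:0>

issued = [0, 1, 2]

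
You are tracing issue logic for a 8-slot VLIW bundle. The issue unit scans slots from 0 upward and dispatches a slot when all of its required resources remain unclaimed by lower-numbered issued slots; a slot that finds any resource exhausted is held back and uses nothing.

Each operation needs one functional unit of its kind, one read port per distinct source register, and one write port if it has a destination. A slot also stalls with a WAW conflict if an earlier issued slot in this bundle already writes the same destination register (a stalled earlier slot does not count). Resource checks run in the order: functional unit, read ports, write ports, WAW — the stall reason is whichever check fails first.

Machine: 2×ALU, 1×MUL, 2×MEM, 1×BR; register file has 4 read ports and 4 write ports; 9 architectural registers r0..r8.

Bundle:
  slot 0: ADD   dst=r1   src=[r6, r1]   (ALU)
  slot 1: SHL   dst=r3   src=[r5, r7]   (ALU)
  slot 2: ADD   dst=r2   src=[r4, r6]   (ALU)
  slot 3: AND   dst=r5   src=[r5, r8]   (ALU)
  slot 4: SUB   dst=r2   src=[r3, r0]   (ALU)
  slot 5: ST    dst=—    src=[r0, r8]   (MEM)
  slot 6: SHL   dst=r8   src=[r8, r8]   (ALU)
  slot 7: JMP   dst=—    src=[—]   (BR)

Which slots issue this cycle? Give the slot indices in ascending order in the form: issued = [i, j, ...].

  0. ALU→r1 ⇒ go  {1A/1Mu/2Ld/1B | 2r 3w}
  1. ALU→r3 ⇒ go  {0A/1Mu/2Ld/1B | 0r 2w}
  2. ALU→r2 ⇒ no(FU)  {0A/1Mu/2Ld/1B | 0r 2w}
  3. ALU→r5 ⇒ no(FU)  {0A/1Mu/2Ld/1B | 0r 2w}
  4. ALU→r2 ⇒ no(FU)  {0A/1Mu/2Ld/1B | 0r 2w}
  5. MEM ⇒ no(RD_PORT)  {0A/1Mu/2Ld/1B | 0r 2w}
  6. ALU→r8 ⇒ no(FU)  {0A/1Mu/2Ld/1B | 0r 2w}
  7. BR ⇒ go  {0A/1Mu/2Ld/0B | 0r 2w}

issued = [0, 1, 7]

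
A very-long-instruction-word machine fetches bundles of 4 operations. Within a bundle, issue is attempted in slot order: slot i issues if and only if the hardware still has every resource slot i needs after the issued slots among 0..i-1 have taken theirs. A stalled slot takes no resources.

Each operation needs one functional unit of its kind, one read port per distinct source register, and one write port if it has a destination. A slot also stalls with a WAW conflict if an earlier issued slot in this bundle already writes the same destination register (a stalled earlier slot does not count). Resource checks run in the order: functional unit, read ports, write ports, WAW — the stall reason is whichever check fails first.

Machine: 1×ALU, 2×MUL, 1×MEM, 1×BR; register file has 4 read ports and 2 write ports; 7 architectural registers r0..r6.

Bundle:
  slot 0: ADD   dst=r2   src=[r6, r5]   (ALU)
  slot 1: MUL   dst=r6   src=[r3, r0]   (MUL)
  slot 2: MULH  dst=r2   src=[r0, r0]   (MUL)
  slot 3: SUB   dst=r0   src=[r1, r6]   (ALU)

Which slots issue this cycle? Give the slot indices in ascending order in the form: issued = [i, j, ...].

slot 0 (ALU): ISSUE — free A0,Mu2,Ld1,B1 rp2 wp1
slot 1 (MUL): ISSUE — free A0,Mu1,Ld1,B1 rp0 wp0
slot 2 (MUL): stall RD_PORT — free A0,Mu1,Ld1,B1 rp0 wp0
slot 3 (ALU): stall FU — free A0,Mu1,Ld1,B1 rp0 wp0

issued = [0, 1]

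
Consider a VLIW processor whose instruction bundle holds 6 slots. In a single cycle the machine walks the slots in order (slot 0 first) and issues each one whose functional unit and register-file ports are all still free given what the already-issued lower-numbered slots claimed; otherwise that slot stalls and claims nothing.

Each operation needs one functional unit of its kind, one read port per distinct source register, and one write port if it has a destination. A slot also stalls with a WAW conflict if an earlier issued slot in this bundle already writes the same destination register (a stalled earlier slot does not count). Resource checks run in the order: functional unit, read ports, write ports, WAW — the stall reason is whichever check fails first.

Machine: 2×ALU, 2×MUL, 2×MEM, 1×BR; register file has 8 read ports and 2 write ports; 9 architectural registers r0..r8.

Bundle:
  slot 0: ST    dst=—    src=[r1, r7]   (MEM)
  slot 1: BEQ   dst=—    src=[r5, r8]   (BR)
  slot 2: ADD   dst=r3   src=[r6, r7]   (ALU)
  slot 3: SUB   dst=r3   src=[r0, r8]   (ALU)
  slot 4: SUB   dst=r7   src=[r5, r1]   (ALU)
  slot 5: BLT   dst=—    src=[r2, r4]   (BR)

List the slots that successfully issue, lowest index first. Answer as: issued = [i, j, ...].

(0) want 1×MEM +2rd +0wr — yes → AL2|MU2|ME1|BR1|rd6|wr2
(1) want 1×BR +2rd +0wr — yes → AL2|MU2|ME1|BR0|rd4|wr2
(2) want 1×ALU +2rd +1wr — yes → AL1|MU2|ME1|BR0|rd2|wr1
(3) want 1×ALU +2rd +1wr — WAW → AL1|MU2|ME1|BR0|rd2|wr1
(4) want 1×ALU +2rd +1wr — yes → AL0|MU2|ME1|BR0|rd0|wr0
(5) want 1×BR +2rd +0wr — FU → AL0|MU2|ME1|BR0|rd0|wr0

issued = [0, 1, 2, 4]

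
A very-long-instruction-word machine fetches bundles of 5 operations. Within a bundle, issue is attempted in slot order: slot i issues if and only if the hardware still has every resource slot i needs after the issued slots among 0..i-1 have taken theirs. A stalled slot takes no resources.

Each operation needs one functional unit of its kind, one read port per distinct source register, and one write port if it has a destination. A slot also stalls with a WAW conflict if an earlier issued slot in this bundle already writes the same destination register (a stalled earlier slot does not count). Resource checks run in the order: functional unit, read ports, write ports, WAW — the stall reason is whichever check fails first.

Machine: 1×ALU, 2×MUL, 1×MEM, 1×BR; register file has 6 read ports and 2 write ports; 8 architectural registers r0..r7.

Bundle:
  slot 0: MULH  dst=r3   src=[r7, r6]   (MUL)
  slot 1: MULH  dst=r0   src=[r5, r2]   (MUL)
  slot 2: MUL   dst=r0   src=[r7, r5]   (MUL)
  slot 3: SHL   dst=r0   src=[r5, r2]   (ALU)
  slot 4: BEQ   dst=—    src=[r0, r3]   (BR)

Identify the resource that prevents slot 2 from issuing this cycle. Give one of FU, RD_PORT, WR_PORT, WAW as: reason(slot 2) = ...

slot 0 (MUL): ISSUE — free A1,Mu1,Ld1,B1 rp4 wp1
slot 1 (MUL): ISSUE — free A1,Mu0,Ld1,B1 rp2 wp0
slot 2 (MUL): stall FU — free A1,Mu0,Ld1,B1 rp2 wp0
slot 3 (ALU): stall WR_PORT — free A1,Mu0,Ld1,B1 rp2 wp0
slot 4 (BR): ISSUE — free A1,Mu0,Ld1,B0 rp0 wp0

reason(slot 2) = FU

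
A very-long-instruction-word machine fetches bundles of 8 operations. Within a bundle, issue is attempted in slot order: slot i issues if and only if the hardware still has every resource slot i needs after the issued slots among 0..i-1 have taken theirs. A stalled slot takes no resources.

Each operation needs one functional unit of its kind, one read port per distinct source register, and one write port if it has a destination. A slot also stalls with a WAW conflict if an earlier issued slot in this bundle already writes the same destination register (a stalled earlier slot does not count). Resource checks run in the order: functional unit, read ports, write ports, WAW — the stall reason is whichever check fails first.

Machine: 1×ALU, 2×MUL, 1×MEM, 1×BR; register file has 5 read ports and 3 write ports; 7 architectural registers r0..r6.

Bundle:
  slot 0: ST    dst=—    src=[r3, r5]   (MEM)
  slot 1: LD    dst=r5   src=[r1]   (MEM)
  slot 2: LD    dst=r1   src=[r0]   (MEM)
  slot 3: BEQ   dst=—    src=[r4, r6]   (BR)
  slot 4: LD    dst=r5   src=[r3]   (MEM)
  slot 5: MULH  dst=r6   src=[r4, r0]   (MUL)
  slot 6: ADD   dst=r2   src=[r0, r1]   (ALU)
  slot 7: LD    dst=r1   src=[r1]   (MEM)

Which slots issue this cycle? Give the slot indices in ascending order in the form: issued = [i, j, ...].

issued = [0, 3]

  0. MEM ⇒ go  {1A/2Mu/0Ld/1B | 3r 3w}
  1. MEM→r5 ⇒ no(FU)  {1A/2Mu/0Ld/1B | 3r 3w}
  2. MEM→r1 ⇒ no(FU)  {1A/2Mu/0Ld/1B | 3r 3w}
  3. BR ⇒ go  {1A/2Mu/0Ld/0B | 1r 3w}
  4. MEM→r5 ⇒ no(FU)  {1A/2Mu/0Ld/0B | 1r 3w}
  5. MUL→r6 ⇒ no(RD_PORT)  {1A/2Mu/0Ld/0B | 1r 3w}
  6. ALU→r2 ⇒ no(RD_PORT)  {1A/2Mu/0Ld/0B | 1r 3w}
  7. MEM→r1 ⇒ no(FU)  {1A/2Mu/0Ld/0B | 1r 3w}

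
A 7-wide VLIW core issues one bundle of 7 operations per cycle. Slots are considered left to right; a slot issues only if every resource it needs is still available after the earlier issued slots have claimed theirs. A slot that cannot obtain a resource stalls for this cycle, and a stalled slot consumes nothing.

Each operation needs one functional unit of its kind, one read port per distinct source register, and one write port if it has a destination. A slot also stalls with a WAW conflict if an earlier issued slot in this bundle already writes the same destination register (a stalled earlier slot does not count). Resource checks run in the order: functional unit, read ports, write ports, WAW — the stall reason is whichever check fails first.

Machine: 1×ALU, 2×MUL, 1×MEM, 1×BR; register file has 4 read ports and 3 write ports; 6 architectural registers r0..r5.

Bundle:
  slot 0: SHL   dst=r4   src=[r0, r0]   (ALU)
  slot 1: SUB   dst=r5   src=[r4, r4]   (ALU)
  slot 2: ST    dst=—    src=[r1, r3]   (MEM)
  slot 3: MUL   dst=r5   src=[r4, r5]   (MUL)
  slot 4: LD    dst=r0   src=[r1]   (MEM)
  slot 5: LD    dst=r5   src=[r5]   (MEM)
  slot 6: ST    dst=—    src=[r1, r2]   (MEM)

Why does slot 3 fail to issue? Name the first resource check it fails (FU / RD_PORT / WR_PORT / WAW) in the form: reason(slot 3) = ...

reason(slot 3) = RD_PORT

[0] ALU needs rd=1 wr=1: ok; after: ALU=0 MUL=2 MEM=1 BR=1, R=3, W=2
[1] ALU needs rd=1 wr=1: FU; after: ALU=0 MUL=2 MEM=1 BR=1, R=3, W=2
[2] MEM needs rd=2 wr=0: ok; after: ALU=0 MUL=2 MEM=0 BR=1, R=1, W=2
[3] MUL needs rd=2 wr=1: RD_PORT; after: ALU=0 MUL=2 MEM=0 BR=1, R=1, W=2
[4] MEM needs rd=1 wr=1: FU; after: ALU=0 MUL=2 MEM=0 BR=1, R=1, W=2
[5] MEM needs rd=1 wr=1: FU; after: ALU=0 MUL=2 MEM=0 BR=1, R=1, W=2
[6] MEM needs rd=2 wr=0: FU; after: ALU=0 MUL=2 MEM=0 BR=1, R=1, W=2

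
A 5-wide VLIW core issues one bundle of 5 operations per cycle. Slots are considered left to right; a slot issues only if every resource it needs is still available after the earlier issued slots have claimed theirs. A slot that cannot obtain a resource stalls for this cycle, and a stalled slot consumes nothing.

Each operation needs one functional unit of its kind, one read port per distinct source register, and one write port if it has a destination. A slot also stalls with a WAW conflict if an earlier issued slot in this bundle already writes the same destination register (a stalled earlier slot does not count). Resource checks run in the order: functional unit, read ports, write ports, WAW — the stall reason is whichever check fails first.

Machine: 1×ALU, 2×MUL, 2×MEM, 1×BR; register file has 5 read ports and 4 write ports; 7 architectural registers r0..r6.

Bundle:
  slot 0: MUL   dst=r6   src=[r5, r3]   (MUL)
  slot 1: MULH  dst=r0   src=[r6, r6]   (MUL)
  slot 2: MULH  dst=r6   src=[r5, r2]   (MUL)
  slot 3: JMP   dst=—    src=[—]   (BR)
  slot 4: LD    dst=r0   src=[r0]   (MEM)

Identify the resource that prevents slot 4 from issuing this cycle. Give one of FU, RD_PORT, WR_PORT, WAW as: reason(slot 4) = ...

#0 MUL src=r5,r3 dispatched  <A:1 Mu:1 Ld:2 B:1 rd:3 wr:3>
#1 MUL src=r6,r6 dispatched  <A:1 Mu:0 Ld:2 B:1 rd:2 wr:2>
#2 MUL src=r5,r2 held:FU  <A:1 Mu:0 Ld:2 B:1 rd:2 wr:2>
#3 BR src=- dispatched  <A:1 Mu:0 Ld:2 B:0 rd:2 wr:2>
#4 MEM src=r0 held:WAW  <A:1 Mu:0 Ld:2 B:0 rd:2 wr:2>

reason(slot 4) = WAW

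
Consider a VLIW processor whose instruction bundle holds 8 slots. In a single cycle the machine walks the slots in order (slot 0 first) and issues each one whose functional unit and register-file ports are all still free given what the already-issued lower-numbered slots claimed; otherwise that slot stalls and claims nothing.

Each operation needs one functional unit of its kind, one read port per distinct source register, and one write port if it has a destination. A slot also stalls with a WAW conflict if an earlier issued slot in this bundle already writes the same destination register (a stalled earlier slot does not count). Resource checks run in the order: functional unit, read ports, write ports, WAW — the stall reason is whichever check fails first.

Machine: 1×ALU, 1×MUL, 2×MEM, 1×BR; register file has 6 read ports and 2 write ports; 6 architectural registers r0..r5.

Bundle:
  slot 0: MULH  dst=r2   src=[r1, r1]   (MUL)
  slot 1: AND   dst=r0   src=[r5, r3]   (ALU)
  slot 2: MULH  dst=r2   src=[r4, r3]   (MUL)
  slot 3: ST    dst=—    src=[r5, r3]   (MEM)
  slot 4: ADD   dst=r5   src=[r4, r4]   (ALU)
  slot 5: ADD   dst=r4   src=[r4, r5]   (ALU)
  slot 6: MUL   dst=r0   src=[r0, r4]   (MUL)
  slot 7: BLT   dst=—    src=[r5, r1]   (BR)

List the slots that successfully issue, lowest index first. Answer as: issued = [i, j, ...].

(0) want 1×MUL +1rd +1wr — yes → AL1|MU0|ME2|BR1|rd5|wr1
(1) want 1×ALU +2rd +1wr — yes → AL0|MU0|ME2|BR1|rd3|wr0
(2) want 1×MUL +2rd +1wr — FU → AL0|MU0|ME2|BR1|rd3|wr0
(3) want 1×MEM +2rd +0wr — yes → AL0|MU0|ME1|BR1|rd1|wr0
(4) want 1×ALU +1rd +1wr — FU → AL0|MU0|ME1|BR1|rd1|wr0
(5) want 1×ALU +2rd +1wr — FU → AL0|MU0|ME1|BR1|rd1|wr0
(6) want 1×MUL +2rd +1wr — FU → AL0|MU0|ME1|BR1|rd1|wr0
(7) want 1×BR +2rd +0wr — RD_PORT → AL0|MU0|ME1|BR1|rd1|wr0

issued = [0, 1, 3]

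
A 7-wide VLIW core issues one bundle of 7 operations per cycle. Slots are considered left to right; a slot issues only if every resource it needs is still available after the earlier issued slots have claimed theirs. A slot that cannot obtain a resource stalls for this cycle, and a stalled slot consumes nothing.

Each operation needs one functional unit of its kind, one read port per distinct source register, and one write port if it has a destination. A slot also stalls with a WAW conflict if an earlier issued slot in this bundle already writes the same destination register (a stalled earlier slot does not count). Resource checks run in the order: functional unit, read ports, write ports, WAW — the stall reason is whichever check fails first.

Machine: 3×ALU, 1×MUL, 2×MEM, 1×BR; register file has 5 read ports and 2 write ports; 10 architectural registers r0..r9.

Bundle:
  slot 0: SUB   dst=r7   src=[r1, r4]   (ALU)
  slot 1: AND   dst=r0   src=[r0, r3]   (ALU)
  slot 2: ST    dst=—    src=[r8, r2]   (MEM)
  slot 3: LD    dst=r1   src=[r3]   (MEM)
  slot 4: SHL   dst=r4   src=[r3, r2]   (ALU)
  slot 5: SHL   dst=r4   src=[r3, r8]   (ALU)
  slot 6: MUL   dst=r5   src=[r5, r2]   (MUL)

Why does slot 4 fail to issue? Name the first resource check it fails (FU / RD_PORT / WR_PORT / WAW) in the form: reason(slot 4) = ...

  0. ALU→r7 ⇒ go  {2A/1Mu/2Ld/1B | 3r 1w}
  1. ALU→r0 ⇒ go  {1A/1Mu/2Ld/1B | 1r 0w}
  2. MEM ⇒ no(RD_PORT)  {1A/1Mu/2Ld/1B | 1r 0w}
  3. MEM→r1 ⇒ no(WR_PORT)  {1A/1Mu/2Ld/1B | 1r 0w}
  4. ALU→r4 ⇒ no(RD_PORT)  {1A/1Mu/2Ld/1B | 1r 0w}
  5. ALU→r4 ⇒ no(RD_PORT)  {1A/1Mu/2Ld/1B | 1r 0w}
  6. MUL→r5 ⇒ no(RD_PORT)  {1A/1Mu/2Ld/1B | 1r 0w}

reason(slot 4) = RD_PORT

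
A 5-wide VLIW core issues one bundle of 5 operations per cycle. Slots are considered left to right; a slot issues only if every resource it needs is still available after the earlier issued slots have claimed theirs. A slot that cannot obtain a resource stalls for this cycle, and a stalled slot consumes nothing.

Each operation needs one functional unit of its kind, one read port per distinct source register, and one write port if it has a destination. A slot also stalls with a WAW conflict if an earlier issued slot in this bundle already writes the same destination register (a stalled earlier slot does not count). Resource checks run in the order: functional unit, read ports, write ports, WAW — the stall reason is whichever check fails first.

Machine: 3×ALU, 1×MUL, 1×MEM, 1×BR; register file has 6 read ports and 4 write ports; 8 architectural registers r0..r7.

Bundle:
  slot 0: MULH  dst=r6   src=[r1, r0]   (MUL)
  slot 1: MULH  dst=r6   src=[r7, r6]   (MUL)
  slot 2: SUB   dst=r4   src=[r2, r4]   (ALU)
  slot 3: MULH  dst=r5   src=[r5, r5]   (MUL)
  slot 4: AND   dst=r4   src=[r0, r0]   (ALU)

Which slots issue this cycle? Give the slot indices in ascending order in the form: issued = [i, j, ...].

issued = [0, 2]

#0 MUL src=r1,r0 dispatched  <A:3 Mu:0 Ld:1 B:1 rd:4 wr:3>
#1 MUL src=r7,r6 held:FU  <A:3 Mu:0 Ld:1 B:1 rd:4 wr:3>
#2 ALU src=r2,r4 dispatched  <A:2 Mu:0 Ld:1 B:1 rd:2 wr:2>
#3 MUL src=r5,r5 held:FU  <A:2 Mu:0 Ld:1 B:1 rd:2 wr:2>
#4 ALU src=r0,r0 held:WAW  <A:2 Mu:0 Ld:1 B:1 rd:2 wr:2>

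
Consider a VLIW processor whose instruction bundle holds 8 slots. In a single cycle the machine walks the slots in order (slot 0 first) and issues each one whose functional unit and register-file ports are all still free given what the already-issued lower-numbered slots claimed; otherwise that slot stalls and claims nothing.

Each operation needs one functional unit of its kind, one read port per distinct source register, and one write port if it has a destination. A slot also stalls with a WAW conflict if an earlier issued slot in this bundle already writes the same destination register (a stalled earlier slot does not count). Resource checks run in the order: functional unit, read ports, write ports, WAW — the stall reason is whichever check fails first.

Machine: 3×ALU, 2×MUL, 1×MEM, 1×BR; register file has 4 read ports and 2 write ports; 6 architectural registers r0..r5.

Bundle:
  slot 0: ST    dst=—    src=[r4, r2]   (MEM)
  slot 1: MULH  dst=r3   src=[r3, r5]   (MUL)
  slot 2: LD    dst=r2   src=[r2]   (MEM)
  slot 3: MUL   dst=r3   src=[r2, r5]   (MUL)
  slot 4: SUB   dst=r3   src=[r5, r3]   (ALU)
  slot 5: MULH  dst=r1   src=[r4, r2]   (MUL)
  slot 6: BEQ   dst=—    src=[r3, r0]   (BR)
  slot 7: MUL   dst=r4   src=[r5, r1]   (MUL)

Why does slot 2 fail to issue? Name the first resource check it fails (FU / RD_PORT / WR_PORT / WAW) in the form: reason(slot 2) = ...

  0. MEM ⇒ go  {3A/2Mu/0Ld/1B | 2r 2w}
  1. MUL→r3 ⇒ go  {3A/1Mu/0Ld/1B | 0r 1w}
  2. MEM→r2 ⇒ no(FU)  {3A/1Mu/0Ld/1B | 0r 1w}
  3. MUL→r3 ⇒ no(RD_PORT)  {3A/1Mu/0Ld/1B | 0r 1w}
  4. ALU→r3 ⇒ no(RD_PORT)  {3A/1Mu/0Ld/1B | 0r 1w}
  5. MUL→r1 ⇒ no(RD_PORT)  {3A/1Mu/0Ld/1B | 0r 1w}
  6. BR ⇒ no(RD_PORT)  {3A/1Mu/0Ld/1B | 0r 1w}
  7. MUL→r4 ⇒ no(RD_PORT)  {3A/1Mu/0Ld/1B | 0r 1w}

reason(slot 2) = FU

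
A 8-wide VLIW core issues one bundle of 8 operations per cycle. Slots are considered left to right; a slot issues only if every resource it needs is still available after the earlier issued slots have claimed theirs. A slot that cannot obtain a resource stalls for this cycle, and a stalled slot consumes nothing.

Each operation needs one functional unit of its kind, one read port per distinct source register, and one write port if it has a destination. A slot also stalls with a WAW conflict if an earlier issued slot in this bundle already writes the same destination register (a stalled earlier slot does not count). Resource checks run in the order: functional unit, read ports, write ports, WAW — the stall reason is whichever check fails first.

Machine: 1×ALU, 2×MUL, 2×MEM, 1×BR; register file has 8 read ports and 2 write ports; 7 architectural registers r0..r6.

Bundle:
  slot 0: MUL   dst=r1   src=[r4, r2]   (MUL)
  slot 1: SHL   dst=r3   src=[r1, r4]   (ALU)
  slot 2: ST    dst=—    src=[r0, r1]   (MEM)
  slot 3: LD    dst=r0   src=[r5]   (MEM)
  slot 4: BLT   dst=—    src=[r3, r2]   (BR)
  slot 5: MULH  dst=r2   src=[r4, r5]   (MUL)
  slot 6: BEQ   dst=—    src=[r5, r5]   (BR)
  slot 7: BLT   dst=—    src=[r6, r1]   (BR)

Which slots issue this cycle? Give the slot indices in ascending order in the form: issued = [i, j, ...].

[0] MUL needs rd=2 wr=1: ok; after: ALU=1 MUL=1 MEM=2 BR=1, R=6, W=1
[1] ALU needs rd=2 wr=1: ok; after: ALU=0 MUL=1 MEM=2 BR=1, R=4, W=0
[2] MEM needs rd=2 wr=0: ok; after: ALU=0 MUL=1 MEM=1 BR=1, R=2, W=0
[3] MEM needs rd=1 wr=1: WR_PORT; after: ALU=0 MUL=1 MEM=1 BR=1, R=2, W=0
[4] BR needs rd=2 wr=0: ok; after: ALU=0 MUL=1 MEM=1 BR=0, R=0, W=0
[5] MUL needs rd=2 wr=1: RD_PORT; after: ALU=0 MUL=1 MEM=1 BR=0, R=0, W=0
[6] BR needs rd=1 wr=0: FU; after: ALU=0 MUL=1 MEM=1 BR=0, R=0, W=0
[7] BR needs rd=2 wr=0: FU; after: ALU=0 MUL=1 MEM=1 BR=0, R=0, W=0

issued = [0, 1, 2, 4]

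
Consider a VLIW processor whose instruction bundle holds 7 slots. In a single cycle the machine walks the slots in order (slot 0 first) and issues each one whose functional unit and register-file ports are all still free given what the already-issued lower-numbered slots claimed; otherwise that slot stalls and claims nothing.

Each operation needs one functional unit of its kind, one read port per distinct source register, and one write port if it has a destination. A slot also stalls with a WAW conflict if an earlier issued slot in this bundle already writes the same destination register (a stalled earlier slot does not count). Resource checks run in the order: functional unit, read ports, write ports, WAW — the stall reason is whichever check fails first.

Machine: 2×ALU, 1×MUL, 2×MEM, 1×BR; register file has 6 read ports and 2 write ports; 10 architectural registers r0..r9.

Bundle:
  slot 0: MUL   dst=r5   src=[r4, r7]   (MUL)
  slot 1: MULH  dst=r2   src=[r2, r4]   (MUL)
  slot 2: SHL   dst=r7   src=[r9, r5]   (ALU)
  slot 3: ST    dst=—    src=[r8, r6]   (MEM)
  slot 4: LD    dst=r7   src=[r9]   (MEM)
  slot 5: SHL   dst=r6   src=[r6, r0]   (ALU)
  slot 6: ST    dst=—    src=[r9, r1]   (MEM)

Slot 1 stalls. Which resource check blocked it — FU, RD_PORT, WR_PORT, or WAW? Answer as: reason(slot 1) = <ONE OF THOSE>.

  0. MUL→r5 ⇒ go  {2A/0Mu/2Ld/1B | 4r 1w}
  1. MUL→r2 ⇒ no(FU)  {2A/0Mu/2Ld/1B | 4r 1w}
  2. ALU→r7 ⇒ go  {1A/0Mu/2Ld/1B | 2r 0w}
  3. MEM ⇒ go  {1A/0Mu/1Ld/1B | 0r 0w}
  4. MEM→r7 ⇒ no(RD_PORT)  {1A/0Mu/1Ld/1B | 0r 0w}
  5. ALU→r6 ⇒ no(RD_PORT)  {1A/0Mu/1Ld/1B | 0r 0w}
  6. MEM ⇒ no(RD_PORT)  {1A/0Mu/1Ld/1B | 0r 0w}

reason(slot 1) = FU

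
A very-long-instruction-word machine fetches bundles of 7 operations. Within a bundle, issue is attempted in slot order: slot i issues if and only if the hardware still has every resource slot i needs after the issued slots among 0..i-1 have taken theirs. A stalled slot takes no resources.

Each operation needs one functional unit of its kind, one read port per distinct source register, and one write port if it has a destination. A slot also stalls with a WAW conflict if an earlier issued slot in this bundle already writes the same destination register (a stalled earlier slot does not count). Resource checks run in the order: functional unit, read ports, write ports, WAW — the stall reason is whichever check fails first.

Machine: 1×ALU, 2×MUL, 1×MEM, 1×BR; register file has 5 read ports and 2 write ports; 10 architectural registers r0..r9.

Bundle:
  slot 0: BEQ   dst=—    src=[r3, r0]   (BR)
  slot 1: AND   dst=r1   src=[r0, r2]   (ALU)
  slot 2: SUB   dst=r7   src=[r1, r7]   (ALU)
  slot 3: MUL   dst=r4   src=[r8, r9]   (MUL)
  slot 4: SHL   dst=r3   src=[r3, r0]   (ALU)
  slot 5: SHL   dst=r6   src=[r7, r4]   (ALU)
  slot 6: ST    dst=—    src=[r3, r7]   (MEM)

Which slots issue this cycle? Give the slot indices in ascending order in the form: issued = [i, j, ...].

slot 0 (BR): ISSUE — free A1,Mu2,Ld1,B0 rp3 wp2
slot 1 (ALU): ISSUE — free A0,Mu2,Ld1,B0 rp1 wp1
slot 2 (ALU): stall FU — free A0,Mu2,Ld1,B0 rp1 wp1
slot 3 (MUL): stall RD_PORT — free A0,Mu2,Ld1,B0 rp1 wp1
slot 4 (ALU): stall FU — free A0,Mu2,Ld1,B0 rp1 wp1
slot 5 (ALU): stall FU — free A0,Mu2,Ld1,B0 rp1 wp1
slot 6 (MEM): stall RD_PORT — free A0,Mu2,Ld1,B0 rp1 wp1

issued = [0, 1]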